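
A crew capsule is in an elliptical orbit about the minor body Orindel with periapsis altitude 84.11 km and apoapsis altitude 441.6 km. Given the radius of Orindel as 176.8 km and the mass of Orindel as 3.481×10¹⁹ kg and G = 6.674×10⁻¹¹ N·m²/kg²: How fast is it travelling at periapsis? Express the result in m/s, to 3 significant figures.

v ≈ 112 m/s

μ = GM = 6.674×10⁻¹¹ × 3.481×10¹⁹ = 2.323×10⁹ m³/s².
r_p = 176.8 + 84.11 = 260.91 km = 2.6091×10⁵ m.
r_a = 176.8 + 441.6 = 618.40 km = 6.1840×10⁵ m.
Semi-major axis a = (r_p + r_a)/2 = 439.66 km = 4.397×10⁵ m.
Vis-viva: v² = μ(2/r − 1/a) = 2.323×10⁹ × (7.665×10⁻⁶ − 2.275×10⁻⁶) = 1.252×10⁴ m²/s².
v = 111.9 m/s.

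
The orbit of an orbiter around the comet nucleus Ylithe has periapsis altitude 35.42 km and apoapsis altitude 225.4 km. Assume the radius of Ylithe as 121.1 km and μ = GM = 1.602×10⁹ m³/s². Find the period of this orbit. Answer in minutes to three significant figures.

T ≈ 330 minutes

r_p = 121.1 + 35.42 = 156.52 km = 1.5652×10⁵ m.
r_a = 121.1 + 225.4 = 346.50 km = 3.4650×10⁵ m.
Semi-major axis a = (r_p + r_a)/2 = (156.52 + 346.50)/2 = 251.51 km = 2.515×10⁵ m.
By Kepler's third law T = 2π√(a³/μ) = 2π × 3.151×10³ = 1.980×10⁴ s.
= 330.0 minutes.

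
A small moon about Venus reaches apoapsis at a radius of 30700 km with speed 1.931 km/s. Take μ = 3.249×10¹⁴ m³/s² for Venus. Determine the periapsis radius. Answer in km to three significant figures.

periapsis radius ≈ 6560 km

r_a = 3.070×10⁷ m.
Specific energy ε = v²/2 − μ/r = -8.719×10⁶ J/kg, so a = −μ/(2ε) = 1.863×10⁷ m.
The apsides satisfy r_p + r_a = 2a, so the periapsis radius is 2a − r_a = 6.565×10⁶ m = 6564.8 km.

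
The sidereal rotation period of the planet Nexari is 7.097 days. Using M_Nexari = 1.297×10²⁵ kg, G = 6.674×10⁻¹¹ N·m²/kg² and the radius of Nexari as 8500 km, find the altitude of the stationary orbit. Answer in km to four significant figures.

h_sync ≈ 1.935×10⁵ km

μ = GM = 6.674×10⁻¹¹ × 1.297×10²⁵ = 8.656×10¹⁴ m³/s².
T = 7.097 days = 6.132×10⁵ s.
A synchronous orbit has period T, so by Kepler's third law a = (μT²/4π²)^(1/3).
μT²/4π² = 8.656×10¹⁴ × (6.132×10⁵)² / 39.48 = 8.244×10²⁴ m³.
a = 2.020×10⁸ m = 2.0201×10⁵ km.
Altitude h = a − R = 2.0201×10⁵ − 8500 = 1.9351×10⁵ km.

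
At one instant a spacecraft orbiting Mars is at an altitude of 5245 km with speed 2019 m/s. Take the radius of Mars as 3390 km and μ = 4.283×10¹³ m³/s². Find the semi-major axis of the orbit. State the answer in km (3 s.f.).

r = 3390 + 5245 = 8635.0 km = 8.635×10⁶ m.
Specific orbital energy ε = v²/2 − μ/r = (2019)²/2 − 4.283×10¹³/8.635×10⁶ = -2.922×10⁶ J/kg.
Since ε = −μ/(2a), a = −μ/(2ε) = 7.329×10⁶ m = 7329.2 km.

a ≈ 7330 km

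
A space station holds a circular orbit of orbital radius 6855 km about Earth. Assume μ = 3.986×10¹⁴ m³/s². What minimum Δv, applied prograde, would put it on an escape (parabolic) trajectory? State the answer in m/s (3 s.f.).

Δv ≈ 3160 m/s

r = 6855 km = 6.855×10⁶ m.
Circular speed v_c = √(μ/r) = 7625 m/s.
Escape speed v_esc = √(2μ/r) = √2 × v_c = 10780 m/s.
Δv = v_esc − v_c = 3159 m/s.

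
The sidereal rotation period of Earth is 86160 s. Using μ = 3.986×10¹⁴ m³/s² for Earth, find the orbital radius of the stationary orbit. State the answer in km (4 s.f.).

A synchronous orbit has period T, so by Kepler's third law a = (μT²/4π²)^(1/3).
μT²/4π² = 3.986×10¹⁴ × (8.616×10⁴)² / 39.48 = 7.495×10²² m³.
a = 4.216×10⁷ m = 42163 km.

r_sync ≈ 42160 km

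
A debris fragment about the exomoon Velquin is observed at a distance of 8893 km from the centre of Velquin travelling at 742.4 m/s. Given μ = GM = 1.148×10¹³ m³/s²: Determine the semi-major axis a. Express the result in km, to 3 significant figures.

r = 8.893×10⁶ m.
Specific orbital energy ε = v²/2 − μ/r = (742.4)²/2 − 1.148×10¹³/8.893×10⁶ = -1.015×10⁶ J/kg.
Since ε = −μ/(2a), a = −μ/(2ε) = 5.653×10⁶ m = 5653.4 km.

a ≈ 5650 km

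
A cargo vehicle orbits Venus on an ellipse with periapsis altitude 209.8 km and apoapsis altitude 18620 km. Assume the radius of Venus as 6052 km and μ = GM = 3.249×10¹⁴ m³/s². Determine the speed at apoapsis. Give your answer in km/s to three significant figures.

r_p = 6052 + 209.8 = 6261.8 km = 6.2618×10⁶ m.
r_a = 6052 + 18620 = 24672 km = 2.4672×10⁷ m.
Semi-major axis a = (r_p + r_a)/2 = 15467 km = 1.547×10⁷ m.
Vis-viva: v² = μ(2/r − 1/a) = 3.249×10¹⁴ × (8.106×10⁻⁸ − 6.465×10⁻⁸) = 5.331×10⁶ m²/s².
v = 2309 m/s = 2.309 km/s.

v ≈ 2.31 km/s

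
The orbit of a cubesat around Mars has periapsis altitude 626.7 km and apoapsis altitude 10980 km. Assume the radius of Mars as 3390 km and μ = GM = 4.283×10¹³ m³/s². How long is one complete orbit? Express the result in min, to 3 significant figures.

T ≈ 446 min

r_p = 3390 + 626.7 = 4016.7 km = 4.0167×10⁶ m.
r_a = 3390 + 10980 = 14370 km = 1.4370×10⁷ m.
Semi-major axis a = (r_p + r_a)/2 = (4016.7 + 14370)/2 = 9193.4 km = 9.193×10⁶ m.
By Kepler's third law T = 2π√(a³/μ) = 2π × 4.259×10³ = 2.676×10⁴ s.
= 446.0 min.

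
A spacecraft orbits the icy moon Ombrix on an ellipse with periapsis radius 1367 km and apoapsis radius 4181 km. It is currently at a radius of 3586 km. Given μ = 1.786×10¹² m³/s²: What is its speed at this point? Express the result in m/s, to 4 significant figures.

Semi-major axis a = (r_p + r_a)/2 = 2774.0 km = 2.774×10⁶ m.
Vis-viva: v² = μ(2/r − 1/a) = 1.786×10¹² × (5.577×10⁻⁷ − 3.605×10⁻⁷) = 3.523×10⁵ m²/s².
v = 593.5 m/s.

v ≈ 593.5 m/s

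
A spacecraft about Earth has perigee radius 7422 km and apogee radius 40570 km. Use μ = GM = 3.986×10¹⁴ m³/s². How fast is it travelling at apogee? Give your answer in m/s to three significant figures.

Semi-major axis a = (r_p + r_a)/2 = 23996 km = 2.400×10⁷ m.
Vis-viva: v² = μ(2/r − 1/a) = 3.986×10¹⁴ × (4.930×10⁻⁸ − 4.167×10⁻⁸) = 3.039×10⁶ m²/s².
v = 1743 m/s.

v ≈ 1740 m/s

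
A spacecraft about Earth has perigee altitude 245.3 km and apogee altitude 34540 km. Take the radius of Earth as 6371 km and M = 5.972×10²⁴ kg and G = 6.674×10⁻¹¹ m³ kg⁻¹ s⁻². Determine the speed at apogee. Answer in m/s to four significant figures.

v ≈ 1647 m/s

μ = GM = 6.674×10⁻¹¹ × 5.972×10²⁴ = 3.986×10¹⁴ m³/s².
r_p = 6371 + 245.3 = 6616.3 km = 6.6163×10⁶ m.
r_a = 6371 + 34540 = 40911 km = 4.0911×10⁷ m.
Semi-major axis a = (r_p + r_a)/2 = 23764 km = 2.376×10⁷ m.
Vis-viva: v² = μ(2/r − 1/a) = 3.986×10¹⁴ × (4.889×10⁻⁸ − 4.208×10⁻⁸) = 2.712×10⁶ m²/s².
v = 1647 m/s.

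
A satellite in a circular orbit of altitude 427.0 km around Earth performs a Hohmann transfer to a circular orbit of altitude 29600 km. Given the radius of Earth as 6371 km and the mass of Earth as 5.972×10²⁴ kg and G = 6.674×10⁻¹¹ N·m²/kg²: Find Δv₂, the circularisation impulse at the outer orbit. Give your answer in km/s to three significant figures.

μ = GM = 6.674×10⁻¹¹ × 5.972×10²⁴ = 3.986×10¹⁴ m³/s².
r₁ = 6371 + 427.0 = 6798.0 km = 6.7980×10⁶ m.
r₂ = 6371 + 29600 = 35971 km = 3.5971×10⁷ m.
Transfer ellipse a_t = (r₁ + r₂)/2 = 2.138×10⁷ m.
At r₁: circular v_c1 = √(μ/r₁) = 7657 m/s; transfer-perigee v_p = √[μ(2/r₁ − 1/a_t)] = 9931 m/s.
At r₂: circular v_c2 = √(μ/r₂) = 3329 m/s; transfer-apogee v_a = √[μ(2/r₂ − 1/a_t)] = 1877 m/s.
Δv₂ = v_c2 − v_a = 1452 m/s.
= 1.452 km/s.

Δv ≈ 1.45 km/s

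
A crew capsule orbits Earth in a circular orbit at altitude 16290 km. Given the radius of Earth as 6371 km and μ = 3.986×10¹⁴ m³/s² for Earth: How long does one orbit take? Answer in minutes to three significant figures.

T ≈ 566 minutes

r = 6371 + 16290 = 22661 km = 2.2661×10⁷ m.
Kepler's third law: T = 2π√(r³/μ) = 2π√((2.266×10⁷)³ / 3.986×10¹⁴).
r³/μ = 2.919×10⁷ s², so T = 2π × 5.403×10³ = 3.395×10⁴ s.
Converting: 3.395×10⁴ s ÷ 60.00 = 565.8 minutes.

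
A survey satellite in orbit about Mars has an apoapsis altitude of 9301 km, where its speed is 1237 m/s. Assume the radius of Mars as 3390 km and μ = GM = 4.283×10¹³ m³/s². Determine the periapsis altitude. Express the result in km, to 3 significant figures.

r_a = 3390 + 9301 = 12691 km = 1.269×10⁷ m.
Specific energy ε = v²/2 − μ/r = -2.610×10⁶ J/kg, so a = −μ/(2ε) = 8.206×10⁶ m.
The apsides satisfy r_p + r_a = 2a, so the periapsis radius is 2a − r_a = 3.721×10⁶ m = 3720.5 km.
Periapsis altitude = 3720.5 − 3390 = 330.55 km.

periapsis altitude ≈ 331 km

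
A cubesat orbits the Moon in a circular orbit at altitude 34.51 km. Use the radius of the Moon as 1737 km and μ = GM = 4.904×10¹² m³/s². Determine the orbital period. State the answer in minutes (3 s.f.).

T ≈ 111 minutes

r = 1737 + 34.51 = 1771.5 km = 1.7715×10⁶ m.
Kepler's third law: T = 2π√(r³/μ) = 2π√((1.772×10⁶)³ / 4.904×10¹²).
r³/μ = 1.134×10⁶ s², so T = 2π × 1.065×10³ = 6.690×10³ s.
Converting: 6.690×10³ s ÷ 60.00 = 111.5 minutes.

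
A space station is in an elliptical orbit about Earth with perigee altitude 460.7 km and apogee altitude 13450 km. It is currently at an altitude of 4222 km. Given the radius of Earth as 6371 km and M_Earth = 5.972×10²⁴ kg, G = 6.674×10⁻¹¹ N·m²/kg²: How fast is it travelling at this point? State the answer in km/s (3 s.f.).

v ≈ 6.73 km/s

μ = GM = 6.674×10⁻¹¹ × 5.972×10²⁴ = 3.986×10¹⁴ m³/s².
r_p = 6371 + 460.7 = 6831.7 km = 6.8317×10⁶ m.
r_a = 6371 + 13450 = 19821 km = 1.9821×10⁷ m.
r = 6371 + 4222 = 10593 km = 1.059×10⁷ m.
Semi-major axis a = (r_p + r_a)/2 = 13326 km = 1.333×10⁷ m.
Vis-viva: v² = μ(2/r − 1/a) = 3.986×10¹⁴ × (1.888×10⁻⁷ − 7.504×10⁻⁸) = 4.534×10⁷ m²/s².
v = 6734 m/s = 6.734 km/s.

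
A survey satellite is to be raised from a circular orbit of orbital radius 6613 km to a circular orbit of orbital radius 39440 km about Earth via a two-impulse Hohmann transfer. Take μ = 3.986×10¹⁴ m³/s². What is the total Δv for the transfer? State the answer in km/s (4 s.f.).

r₁ = 6613 km = 6.613×10⁶ m.
r₂ = 39440 km = 3.944×10⁷ m.
Transfer ellipse a_t = (r₁ + r₂)/2 = 2.303×10⁷ m.
At r₁: circular v_c1 = √(μ/r₁) = 7764 m/s; transfer-perigee v_p = √[μ(2/r₁ − 1/a_t)] = 10160 m/s.
Δv₁ = v_p − v_c1 = 2397 m/s.
At r₂: circular v_c2 = √(μ/r₂) = 3179 m/s; transfer-apogee v_a = √[μ(2/r₂ − 1/a_t)] = 1704 m/s.
Δv₂ = v_c2 − v_a = 1475 m/s.
Total Δv = Δv₁ + Δv₂ = 3872 m/s = 3.872 km/s.

Δv_total ≈ 3.872 km/s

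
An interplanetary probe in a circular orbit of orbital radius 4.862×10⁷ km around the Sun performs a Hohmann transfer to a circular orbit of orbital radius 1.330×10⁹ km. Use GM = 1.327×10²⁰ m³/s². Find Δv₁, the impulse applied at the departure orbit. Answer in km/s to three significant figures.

r₁ = 4.862×10⁷ km = 4.862×10¹⁰ m.
r₂ = 1.330×10⁹ km = 1.330×10¹² m.
Transfer ellipse a_t = (r₁ + r₂)/2 = 6.893×10¹¹ m.
At r₁: circular v_c1 = √(μ/r₁) = 52240 m/s; transfer-perihelion v_p = √[μ(2/r₁ − 1/a_t)] = 72570 m/s.
Δv₁ = v_p − v_c1 = 20330 m/s.
= 20.33 km/s.

Δv ≈ 20.3 km/s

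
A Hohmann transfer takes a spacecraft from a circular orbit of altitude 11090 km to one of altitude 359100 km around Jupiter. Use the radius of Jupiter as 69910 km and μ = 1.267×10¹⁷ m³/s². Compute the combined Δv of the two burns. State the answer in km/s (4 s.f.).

Δv_total ≈ 19.25 km/s

r₁ = 69910 + 11090 = 81000 km = 8.1000×10⁷ m.
r₂ = 69910 + 359100 = 429010 km = 4.2901×10⁸ m.
Transfer ellipse a_t = (r₁ + r₂)/2 = 2.550×10⁸ m.
At r₁: circular v_c1 = √(μ/r₁) = 39550 m/s; transfer-perijove v_p = √[μ(2/r₁ − 1/a_t)] = 51300 m/s.
Δv₁ = v_p − v_c1 = 11750 m/s.
At r₂: circular v_c2 = √(μ/r₂) = 17190 m/s; transfer-apojove v_a = √[μ(2/r₂ − 1/a_t)] = 9686 m/s.
Δv₂ = v_c2 − v_a = 7500 m/s.
Total Δv = Δv₁ + Δv₂ = 19250 m/s = 19.25 km/s.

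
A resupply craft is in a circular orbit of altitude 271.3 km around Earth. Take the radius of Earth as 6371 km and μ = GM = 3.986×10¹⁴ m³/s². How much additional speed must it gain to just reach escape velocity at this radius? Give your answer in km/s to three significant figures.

Δv ≈ 3.21 km/s

r = 6371 + 271.3 = 6642.3 km = 6.6423×10⁶ m.
Circular speed v_c = √(μ/r) = 7747 m/s.
Escape speed v_esc = √(2μ/r) = √2 × v_c = 10960 m/s.
Δv = v_esc − v_c = 3209 m/s = 3.209 km/s.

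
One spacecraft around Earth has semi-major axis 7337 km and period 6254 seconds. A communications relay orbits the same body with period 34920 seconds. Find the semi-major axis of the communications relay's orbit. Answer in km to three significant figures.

a₂ ≈ 23100 km

Kepler's third law: a³ ∝ T², so a₂ = a₁ (T₂/T₁)^(2/3).
T₂/T₁ = 5.584, (T₂/T₁)^(2/3) = 3.147.
a₂ = 7337 × 3.147 = 23090 km.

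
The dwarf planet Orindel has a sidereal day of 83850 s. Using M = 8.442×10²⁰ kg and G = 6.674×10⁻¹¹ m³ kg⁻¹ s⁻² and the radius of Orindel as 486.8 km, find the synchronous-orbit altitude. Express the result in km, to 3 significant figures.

μ = GM = 6.674×10⁻¹¹ × 8.442×10²⁰ = 5.634×10¹⁰ m³/s².
A synchronous orbit has period T, so by Kepler's third law a = (μT²/4π²)^(1/3).
μT²/4π² = 5.634×10¹⁰ × (8.385×10⁴)² / 39.48 = 1.003×10¹⁹ m³.
a = 2.157×10⁶ m = 2156.9 km.
Altitude h = a − R = 2156.9 − 486.8 = 1670.1 km.

h_sync ≈ 1670 km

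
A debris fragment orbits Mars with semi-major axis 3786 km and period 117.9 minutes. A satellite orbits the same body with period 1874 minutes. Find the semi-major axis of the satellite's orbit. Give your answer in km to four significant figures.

Kepler's third law: a³ ∝ T², so a₂ = a₁ (T₂/T₁)^(2/3).
T₂/T₁ = 15.89, (T₂/T₁)^(2/3) = 6.322.
a₂ = 3786 × 6.322 = 23930 km.

a₂ ≈ 23930 km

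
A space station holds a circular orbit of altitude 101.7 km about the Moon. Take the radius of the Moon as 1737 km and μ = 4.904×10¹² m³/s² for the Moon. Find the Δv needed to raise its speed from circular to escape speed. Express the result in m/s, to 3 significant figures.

Δv ≈ 676 m/s

r = 1737 + 101.7 = 1838.7 km = 1.8387×10⁶ m.
Circular speed v_c = √(μ/r) = 1633 m/s.
Escape speed v_esc = √(2μ/r) = √2 × v_c = 2310 m/s.
Δv = v_esc − v_c = 676.5 m/s.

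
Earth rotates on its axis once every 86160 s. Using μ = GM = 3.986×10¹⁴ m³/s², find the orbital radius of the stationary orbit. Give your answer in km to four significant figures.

r_sync ≈ 42160 km

A synchronous orbit has period T, so by Kepler's third law a = (μT²/4π²)^(1/3).
μT²/4π² = 3.986×10¹⁴ × (8.616×10⁴)² / 39.48 = 7.495×10²² m³.
a = 4.216×10⁷ m = 42163 km.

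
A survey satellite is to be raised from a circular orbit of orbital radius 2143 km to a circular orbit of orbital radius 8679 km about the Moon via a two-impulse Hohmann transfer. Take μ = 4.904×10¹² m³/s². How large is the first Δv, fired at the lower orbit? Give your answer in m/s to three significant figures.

r₁ = 2143 km = 2.143×10⁶ m.
r₂ = 8679 km = 8.679×10⁶ m.
Transfer ellipse a_t = (r₁ + r₂)/2 = 5.411×10⁶ m.
At r₁: circular v_c1 = √(μ/r₁) = 1513 m/s; transfer-perilune v_p = √[μ(2/r₁ − 1/a_t)] = 1916 m/s.
Δv₁ = v_p − v_c1 = 403.1 m/s.

Δv ≈ 403 m/s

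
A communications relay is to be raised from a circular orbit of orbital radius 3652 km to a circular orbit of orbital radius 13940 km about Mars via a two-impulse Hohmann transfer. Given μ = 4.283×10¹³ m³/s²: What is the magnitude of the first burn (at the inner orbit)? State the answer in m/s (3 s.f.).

r₁ = 3652 km = 3.652×10⁶ m.
r₂ = 13940 km = 1.394×10⁷ m.
Transfer ellipse a_t = (r₁ + r₂)/2 = 8.796×10⁶ m.
At r₁: circular v_c1 = √(μ/r₁) = 3425 m/s; transfer-periapsis v_p = √[μ(2/r₁ − 1/a_t)] = 4311 m/s.
Δv₁ = v_p − v_c1 = 886.6 m/s.

Δv ≈ 887 m/s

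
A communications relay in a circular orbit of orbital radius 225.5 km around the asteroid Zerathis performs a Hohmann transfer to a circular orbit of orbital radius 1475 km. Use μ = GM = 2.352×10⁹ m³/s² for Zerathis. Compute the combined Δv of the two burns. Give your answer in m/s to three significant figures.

Δv_total ≈ 51.8 m/s

r₁ = 225.5 km = 2.255×10⁵ m.
r₂ = 1475 km = 1.475×10⁶ m.
Transfer ellipse a_t = (r₁ + r₂)/2 = 8.502×10⁵ m.
At r₁: circular v_c1 = √(μ/r₁) = 102.1 m/s; transfer-periapsis v_p = √[μ(2/r₁ − 1/a_t)] = 134.5 m/s.
Δv₁ = v_p − v_c1 = 32.39 m/s.
At r₂: circular v_c2 = √(μ/r₂) = 39.93 m/s; transfer-apoapsis v_a = √[μ(2/r₂ − 1/a_t)] = 20.56 m/s.
Δv₂ = v_c2 − v_a = 19.37 m/s.
Total Δv = Δv₁ + Δv₂ = 51.75 m/s.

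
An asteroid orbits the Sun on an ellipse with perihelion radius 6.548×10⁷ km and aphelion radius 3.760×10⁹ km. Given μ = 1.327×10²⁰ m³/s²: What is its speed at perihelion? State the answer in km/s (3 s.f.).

v ≈ 63.1 km/s

Semi-major axis a = (r_p + r_a)/2 = 1.9127×10⁹ km = 1.913×10¹² m.
Vis-viva: v² = μ(2/r − 1/a) = 1.327×10²⁰ × (3.054×10⁻¹¹ − 5.228×10⁻¹³) = 3.984×10⁹ m²/s².
v = 63120 m/s = 63.12 km/s.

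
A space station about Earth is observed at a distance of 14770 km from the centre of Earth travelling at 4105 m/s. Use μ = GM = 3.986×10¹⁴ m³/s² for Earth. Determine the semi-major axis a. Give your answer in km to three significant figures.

r = 1.477×10⁷ m.
Specific orbital energy ε = v²/2 − μ/r = (4105)²/2 − 3.986×10¹⁴/1.477×10⁷ = -1.856×10⁷ J/kg.
Since ε = −μ/(2a), a = −μ/(2ε) = 1.074×10⁷ m = 10737 km.

a ≈ 10700 km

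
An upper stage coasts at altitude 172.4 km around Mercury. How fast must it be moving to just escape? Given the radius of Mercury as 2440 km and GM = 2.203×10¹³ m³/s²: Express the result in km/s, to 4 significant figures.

v_esc ≈ 4.107 km/s

r = 2440 + 172.4 = 2612.4 km = 2.6124×10⁶ m.
Escape speed v_esc = √(2μ/r) = √(2 × 2.203×10¹³ / 2.612×10⁶) = √(1.687×10⁷) = 4107 m/s.
= 4.107 km/s.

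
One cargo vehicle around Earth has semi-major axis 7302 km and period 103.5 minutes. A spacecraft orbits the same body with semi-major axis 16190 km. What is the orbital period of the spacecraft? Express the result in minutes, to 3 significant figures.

Kepler's third law: T² ∝ a³, so T₂ = T₁ (a₂/a₁)^(3/2).
a₂/a₁ = 2.217, (a₂/a₁)^(3/2) = 3.301.
T₂ = 103.5 × 3.301 = 341.7 minutes.

T₂ ≈ 342 minutes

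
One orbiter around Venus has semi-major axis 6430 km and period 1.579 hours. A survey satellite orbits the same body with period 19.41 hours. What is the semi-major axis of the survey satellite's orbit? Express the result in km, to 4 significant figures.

a₂ ≈ 34250 km

Kepler's third law: a³ ∝ T², so a₂ = a₁ (T₂/T₁)^(2/3).
T₂/T₁ = 12.29, (T₂/T₁)^(2/3) = 5.326.
a₂ = 6430 × 5.326 = 34250 km.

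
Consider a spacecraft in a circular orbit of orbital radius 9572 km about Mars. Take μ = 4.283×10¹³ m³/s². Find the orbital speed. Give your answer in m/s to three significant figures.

v ≈ 2120 m/s

r = 9572 km = 9.572×10⁶ m.
For a circular orbit v = √(μ/r) = √(4.283×10¹³ / 9.572×10⁶) = √(4.475×10⁶) = 2115 m/s.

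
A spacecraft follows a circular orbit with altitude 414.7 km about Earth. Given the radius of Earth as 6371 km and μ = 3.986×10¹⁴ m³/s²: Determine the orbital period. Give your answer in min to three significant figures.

r = 6371 + 414.7 = 6785.7 km = 6.7857×10⁶ m.
Kepler's third law: T = 2π√(r³/μ) = 2π√((6.786×10⁶)³ / 3.986×10¹⁴).
r³/μ = 7.839×10⁵ s², so T = 2π × 8.854×10² = 5.563×10³ s.
Converting: 5.563×10³ s ÷ 60.00 = 92.72 min.

T ≈ 92.7 min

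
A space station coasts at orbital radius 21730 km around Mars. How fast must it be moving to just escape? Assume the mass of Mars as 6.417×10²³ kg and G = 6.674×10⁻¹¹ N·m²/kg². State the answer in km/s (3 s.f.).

μ = GM = 6.674×10⁻¹¹ × 6.417×10²³ = 4.283×10¹³ m³/s².
r = 21730 km = 2.173×10⁷ m.
Escape speed v_esc = √(2μ/r) = √(2 × 4.283×10¹³ / 2.173×10⁷) = √(3.942×10⁶) = 1985 m/s.
= 1.985 km/s.

v_esc ≈ 1.99 km/s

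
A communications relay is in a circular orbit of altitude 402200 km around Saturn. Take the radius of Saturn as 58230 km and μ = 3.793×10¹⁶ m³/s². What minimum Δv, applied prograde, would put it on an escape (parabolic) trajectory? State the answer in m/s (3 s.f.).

r = 58230 + 402200 = 460430 km = 4.6043×10⁸ m.
Circular speed v_c = √(μ/r) = 9076 m/s.
Escape speed v_esc = √(2μ/r) = √2 × v_c = 12840 m/s.
Δv = v_esc − v_c = 3760 m/s.

Δv ≈ 3760 m/s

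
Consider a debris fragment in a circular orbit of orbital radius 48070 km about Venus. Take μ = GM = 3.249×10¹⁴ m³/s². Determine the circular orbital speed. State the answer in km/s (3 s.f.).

v ≈ 2.60 km/s

r = 48070 km = 4.807×10⁷ m.
For a circular orbit v = √(μ/r) = √(3.249×10¹⁴ / 4.807×10⁷) = √(6.759×10⁶) = 2600 m/s.
That is 2.600 km/s.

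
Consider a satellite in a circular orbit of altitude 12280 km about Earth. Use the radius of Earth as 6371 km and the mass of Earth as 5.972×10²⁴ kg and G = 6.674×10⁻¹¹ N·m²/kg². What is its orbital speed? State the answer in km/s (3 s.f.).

v ≈ 4.62 km/s

μ = GM = 6.674×10⁻¹¹ × 5.972×10²⁴ = 3.986×10¹⁴ m³/s².
r = 6371 + 12280 = 18651 km = 1.8651×10⁷ m.
For a circular orbit v = √(μ/r) = √(3.986×10¹⁴ / 1.865×10⁷) = √(2.137×10⁷) = 4623 m/s.
That is 4.623 km/s.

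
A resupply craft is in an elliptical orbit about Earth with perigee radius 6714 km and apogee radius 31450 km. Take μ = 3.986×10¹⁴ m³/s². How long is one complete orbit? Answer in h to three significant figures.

Semi-major axis a = (r_p + r_a)/2 = (6714.0 + 31450)/2 = 19082 km = 1.908×10⁷ m.
By Kepler's third law T = 2π√(a³/μ) = 2π × 4.175×10³ = 2.623×10⁴ s.
= 7.287 h.

T ≈ 7.29 h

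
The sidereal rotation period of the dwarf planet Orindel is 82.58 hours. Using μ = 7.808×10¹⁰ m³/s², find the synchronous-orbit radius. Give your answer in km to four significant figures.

T = 82.58 hours = 2.973×10⁵ s.
A synchronous orbit has period T, so by Kepler's third law a = (μT²/4π²)^(1/3).
μT²/4π² = 7.808×10¹⁰ × (2.973×10⁵)² / 39.48 = 1.748×10²⁰ m³.
a = 5.591×10⁶ m = 5591.3 km.

r_sync ≈ 5591 km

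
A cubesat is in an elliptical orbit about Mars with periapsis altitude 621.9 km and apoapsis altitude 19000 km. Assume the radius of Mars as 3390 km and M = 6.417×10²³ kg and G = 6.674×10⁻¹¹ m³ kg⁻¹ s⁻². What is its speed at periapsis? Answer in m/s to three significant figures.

μ = GM = 6.674×10⁻¹¹ × 6.417×10²³ = 4.283×10¹³ m³/s².
r_p = 3390 + 621.9 = 4011.9 km = 4.0119×10⁶ m.
r_a = 3390 + 19000 = 22390 km = 2.2390×10⁷ m.
Semi-major axis a = (r_p + r_a)/2 = 13201 km = 1.320×10⁷ m.
Vis-viva: v² = μ(2/r − 1/a) = 4.283×10¹³ × (4.985×10⁻⁷ − 7.575×10⁻⁸) = 1.811×10⁷ m²/s².
v = 4255 m/s.

v ≈ 4260 m/s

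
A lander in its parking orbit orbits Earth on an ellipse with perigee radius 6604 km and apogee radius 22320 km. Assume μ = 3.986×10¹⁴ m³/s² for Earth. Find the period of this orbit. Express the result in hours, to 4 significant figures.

T ≈ 4.808 hours

Semi-major axis a = (r_p + r_a)/2 = (6604.0 + 22320)/2 = 14462 km = 1.446×10⁷ m.
By Kepler's third law T = 2π√(a³/μ) = 2π × 2.755×10³ = 1.731×10⁴ s.
= 4.808 hours.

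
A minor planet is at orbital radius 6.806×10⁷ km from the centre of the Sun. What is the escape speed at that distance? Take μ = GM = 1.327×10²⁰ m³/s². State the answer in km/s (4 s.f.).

v_esc ≈ 62.45 km/s

r = 6.806×10⁷ km = 6.806×10¹⁰ m.
Escape speed v_esc = √(2μ/r) = √(2 × 1.327×10²⁰ / 6.806×10¹⁰) = √(3.900×10⁹) = 62450 m/s.
= 62.45 km/s.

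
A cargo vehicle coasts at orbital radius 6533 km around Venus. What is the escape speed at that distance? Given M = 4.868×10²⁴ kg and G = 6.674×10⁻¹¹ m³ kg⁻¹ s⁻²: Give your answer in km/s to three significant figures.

μ = GM = 6.674×10⁻¹¹ × 4.868×10²⁴ = 3.249×10¹⁴ m³/s².
r = 6533 km = 6.533×10⁶ m.
Escape speed v_esc = √(2μ/r) = √(2 × 3.249×10¹⁴ / 6.533×10⁶) = √(9.946×10⁷) = 9973 m/s.
= 9.973 km/s.

v_esc ≈ 9.97 km/s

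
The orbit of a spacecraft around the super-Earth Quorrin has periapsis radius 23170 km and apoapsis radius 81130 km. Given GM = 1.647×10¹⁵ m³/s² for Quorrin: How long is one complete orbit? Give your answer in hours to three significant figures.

Semi-major axis a = (r_p + r_a)/2 = (23170 + 81130)/2 = 52150 km = 5.215×10⁷ m.
By Kepler's third law T = 2π√(a³/μ) = 2π × 9.280×10³ = 5.831×10⁴ s.
= 16.20 hours.

T ≈ 16.2 hours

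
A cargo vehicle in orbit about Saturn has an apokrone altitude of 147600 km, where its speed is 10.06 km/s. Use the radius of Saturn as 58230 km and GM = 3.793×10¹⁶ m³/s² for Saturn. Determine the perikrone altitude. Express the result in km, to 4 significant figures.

r_a = 58230 + 147600 = 2.0583×10⁵ km = 2.058×10⁸ m.
Specific energy ε = v²/2 − μ/r = -1.337×10⁸ J/kg, so a = −μ/(2ε) = 1.419×10⁸ m.
The apsides satisfy r_p + r_a = 2a, so the perikrone radius is 2a − r_a = 7.791×10⁷ m = 77915 km.
Perikrone altitude = 77915 − 58230 = 19685 km.

perikrone altitude ≈ 19680 km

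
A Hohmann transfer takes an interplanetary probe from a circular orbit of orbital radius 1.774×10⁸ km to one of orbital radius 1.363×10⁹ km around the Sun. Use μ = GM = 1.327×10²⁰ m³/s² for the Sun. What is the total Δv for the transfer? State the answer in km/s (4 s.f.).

Δv_total ≈ 14.17 km/s

r₁ = 1.774×10⁸ km = 1.774×10¹¹ m.
r₂ = 1.363×10⁹ km = 1.363×10¹² m.
Transfer ellipse a_t = (r₁ + r₂)/2 = 7.702×10¹¹ m.
At r₁: circular v_c1 = √(μ/r₁) = 27350 m/s; transfer-perihelion v_p = √[μ(2/r₁ − 1/a_t)] = 36380 m/s.
Δv₁ = v_p − v_c1 = 9033 m/s.
At r₂: circular v_c2 = √(μ/r₂) = 9867 m/s; transfer-aphelion v_a = √[μ(2/r₂ − 1/a_t)] = 4735 m/s.
Δv₂ = v_c2 − v_a = 5132 m/s.
Total Δv = Δv₁ + Δv₂ = 14170 m/s = 14.17 km/s.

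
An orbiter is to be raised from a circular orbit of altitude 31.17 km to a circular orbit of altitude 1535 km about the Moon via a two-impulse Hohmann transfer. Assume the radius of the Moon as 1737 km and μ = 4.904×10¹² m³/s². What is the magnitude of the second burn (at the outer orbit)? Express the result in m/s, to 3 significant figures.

r₁ = 1737 + 31.17 = 1768.2 km = 1.7682×10⁶ m.
r₂ = 1737 + 1535 = 3272.0 km = 3.2720×10⁶ m.
Transfer ellipse a_t = (r₁ + r₂)/2 = 2.520×10⁶ m.
At r₁: circular v_c1 = √(μ/r₁) = 1665 m/s; transfer-perilune v_p = √[μ(2/r₁ − 1/a_t)] = 1898 m/s.
At r₂: circular v_c2 = √(μ/r₂) = 1224 m/s; transfer-apolune v_a = √[μ(2/r₂ − 1/a_t)] = 1025 m/s.
Δv₂ = v_c2 − v_a = 198.8 m/s.

Δv ≈ 199 m/s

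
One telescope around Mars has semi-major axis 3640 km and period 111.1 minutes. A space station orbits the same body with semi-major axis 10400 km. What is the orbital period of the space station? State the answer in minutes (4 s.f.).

T₂ ≈ 536.6 minutes

Kepler's third law: T² ∝ a³, so T₂ = T₁ (a₂/a₁)^(3/2).
a₂/a₁ = 2.857, (a₂/a₁)^(3/2) = 4.829.
T₂ = 111.1 × 4.829 = 536.6 minutes.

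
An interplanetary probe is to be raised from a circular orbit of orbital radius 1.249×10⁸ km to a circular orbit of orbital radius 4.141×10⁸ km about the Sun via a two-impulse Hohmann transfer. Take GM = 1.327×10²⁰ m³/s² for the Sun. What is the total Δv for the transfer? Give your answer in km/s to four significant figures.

Δv_total ≈ 13.52 km/s

r₁ = 1.249×10⁸ km = 1.249×10¹¹ m.
r₂ = 4.141×10⁸ km = 4.141×10¹¹ m.
Transfer ellipse a_t = (r₁ + r₂)/2 = 2.695×10¹¹ m.
At r₁: circular v_c1 = √(μ/r₁) = 32600 m/s; transfer-perihelion v_p = √[μ(2/r₁ − 1/a_t)] = 40400 m/s.
Δv₁ = v_p − v_c1 = 7809 m/s.
At r₂: circular v_c2 = √(μ/r₂) = 17900 m/s; transfer-aphelion v_a = √[μ(2/r₂ − 1/a_t)] = 12190 m/s.
Δv₂ = v_c2 − v_a = 5715 m/s.
Total Δv = Δv₁ + Δv₂ = 13520 m/s = 13.52 km/s.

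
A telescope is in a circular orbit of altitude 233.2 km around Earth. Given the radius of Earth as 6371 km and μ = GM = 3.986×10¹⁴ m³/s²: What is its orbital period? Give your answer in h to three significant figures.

T ≈ 1.48 h

r = 6371 + 233.2 = 6604.2 km = 6.6042×10⁶ m.
Kepler's third law: T = 2π√(r³/μ) = 2π√((6.604×10⁶)³ / 3.986×10¹⁴).
r³/μ = 7.226×10⁵ s², so T = 2π × 8.501×10² = 5.341×10³ s.
Converting: 5.341×10³ s ÷ 3600 = 1.484 h.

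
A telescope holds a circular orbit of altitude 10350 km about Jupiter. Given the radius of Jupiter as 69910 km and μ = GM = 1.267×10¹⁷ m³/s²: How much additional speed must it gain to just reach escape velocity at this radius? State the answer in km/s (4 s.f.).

Δv ≈ 16.46 km/s

r = 69910 + 10350 = 80260 km = 8.0260×10⁷ m.
Circular speed v_c = √(μ/r) = 39730 m/s.
Escape speed v_esc = √(2μ/r) = √2 × v_c = 56190 m/s.
Δv = v_esc − v_c = 16460 m/s = 16.46 km/s.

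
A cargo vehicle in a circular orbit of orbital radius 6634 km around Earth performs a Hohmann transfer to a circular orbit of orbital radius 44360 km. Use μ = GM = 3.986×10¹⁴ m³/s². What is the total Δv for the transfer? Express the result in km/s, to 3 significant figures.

r₁ = 6634 km = 6.634×10⁶ m.
r₂ = 44360 km = 4.436×10⁷ m.
Transfer ellipse a_t = (r₁ + r₂)/2 = 2.550×10⁷ m.
At r₁: circular v_c1 = √(μ/r₁) = 7751 m/s; transfer-perigee v_p = √[μ(2/r₁ − 1/a_t)] = 10220 m/s.
Δv₁ = v_p − v_c1 = 2473 m/s.
At r₂: circular v_c2 = √(μ/r₂) = 2998 m/s; transfer-apogee v_a = √[μ(2/r₂ − 1/a_t)] = 1529 m/s.
Δv₂ = v_c2 − v_a = 1469 m/s.
Total Δv = Δv₁ + Δv₂ = 3941 m/s = 3.941 km/s.

Δv_total ≈ 3.94 km/s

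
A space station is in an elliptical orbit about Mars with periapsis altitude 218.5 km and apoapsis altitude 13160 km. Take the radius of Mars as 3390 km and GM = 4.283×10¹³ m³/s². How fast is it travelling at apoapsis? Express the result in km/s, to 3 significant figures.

v ≈ 0.963 km/s

r_p = 3390 + 218.5 = 3608.5 km = 3.6085×10⁶ m.
r_a = 3390 + 13160 = 16550 km = 1.6550×10⁷ m.
Semi-major axis a = (r_p + r_a)/2 = 10079 km = 1.008×10⁷ m.
Vis-viva: v² = μ(2/r − 1/a) = 4.283×10¹³ × (1.208×10⁻⁷ − 9.921×10⁻⁸) = 9.265×10⁵ m²/s².
v = 962.6 m/s = 0.9626 km/s.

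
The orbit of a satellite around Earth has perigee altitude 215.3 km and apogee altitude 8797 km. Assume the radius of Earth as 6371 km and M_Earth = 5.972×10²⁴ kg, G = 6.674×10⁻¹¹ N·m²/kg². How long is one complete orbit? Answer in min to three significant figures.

μ = GM = 6.674×10⁻¹¹ × 5.972×10²⁴ = 3.986×10¹⁴ m³/s².
r_p = 6371 + 215.3 = 6586.3 km = 6.5863×10⁶ m.
r_a = 6371 + 8797 = 15168 km = 1.5168×10⁷ m.
Semi-major axis a = (r_p + r_a)/2 = (6586.3 + 15168)/2 = 10877 km = 1.088×10⁷ m.
By Kepler's third law T = 2π√(a³/μ) = 2π × 1.797×10³ = 1.129×10⁴ s.
= 188.2 min.

T ≈ 188 min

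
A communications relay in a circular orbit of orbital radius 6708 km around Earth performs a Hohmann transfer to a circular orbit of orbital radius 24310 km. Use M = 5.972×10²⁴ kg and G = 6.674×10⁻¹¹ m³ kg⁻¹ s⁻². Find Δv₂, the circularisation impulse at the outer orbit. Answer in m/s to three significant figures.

Δv ≈ 1390 m/s

μ = GM = 6.674×10⁻¹¹ × 5.972×10²⁴ = 3.986×10¹⁴ m³/s².
r₁ = 6708 km = 6.708×10⁶ m.
r₂ = 24310 km = 2.431×10⁷ m.
Transfer ellipse a_t = (r₁ + r₂)/2 = 1.551×10⁷ m.
At r₁: circular v_c1 = √(μ/r₁) = 7708 m/s; transfer-perigee v_p = √[μ(2/r₁ − 1/a_t)] = 9651 m/s.
At r₂: circular v_c2 = √(μ/r₂) = 4049 m/s; transfer-apogee v_a = √[μ(2/r₂ − 1/a_t)] = 2663 m/s.
Δv₂ = v_c2 − v_a = 1386 m/s.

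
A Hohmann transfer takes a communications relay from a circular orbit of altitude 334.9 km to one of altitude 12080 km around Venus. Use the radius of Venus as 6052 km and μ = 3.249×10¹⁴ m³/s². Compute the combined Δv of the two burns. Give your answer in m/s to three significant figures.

Δv_total ≈ 2720 m/s

r₁ = 6052 + 334.9 = 6386.9 km = 6.3869×10⁶ m.
r₂ = 6052 + 12080 = 18132 km = 1.8132×10⁷ m.
Transfer ellipse a_t = (r₁ + r₂)/2 = 1.226×10⁷ m.
At r₁: circular v_c1 = √(μ/r₁) = 7132 m/s; transfer-periapsis v_p = √[μ(2/r₁ − 1/a_t)] = 8674 m/s.
Δv₁ = v_p − v_c1 = 1542 m/s.
At r₂: circular v_c2 = √(μ/r₂) = 4233 m/s; transfer-apoapsis v_a = √[μ(2/r₂ − 1/a_t)] = 3055 m/s.
Δv₂ = v_c2 − v_a = 1178 m/s.
Total Δv = Δv₁ + Δv₂ = 2719 m/s.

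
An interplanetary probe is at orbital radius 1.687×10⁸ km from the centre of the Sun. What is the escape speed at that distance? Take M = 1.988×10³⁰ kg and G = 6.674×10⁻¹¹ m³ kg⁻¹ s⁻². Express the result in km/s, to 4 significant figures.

v_esc ≈ 39.66 km/s

μ = GM = 6.674×10⁻¹¹ × 1.988×10³⁰ = 1.327×10²⁰ m³/s².
r = 1.687×10⁸ km = 1.687×10¹¹ m.
Escape speed v_esc = √(2μ/r) = √(2 × 1.327×10²⁰ / 1.687×10¹¹) = √(1.573×10⁹) = 39660 m/s.
= 39.66 km/s.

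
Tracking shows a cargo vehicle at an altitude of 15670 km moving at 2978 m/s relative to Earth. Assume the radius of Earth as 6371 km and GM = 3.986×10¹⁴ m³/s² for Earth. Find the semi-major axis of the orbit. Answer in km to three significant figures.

a ≈ 14600 km

r = 6371 + 15670 = 22041 km = 2.204×10⁷ m.
Vis-viva rearranged: 1/a = 2/r − v²/μ = 9.074×10⁻⁸ − 2.225×10⁻⁸ = 6.849×10⁻⁸ m⁻¹.
a = 1.460×10⁷ m = 14600 km.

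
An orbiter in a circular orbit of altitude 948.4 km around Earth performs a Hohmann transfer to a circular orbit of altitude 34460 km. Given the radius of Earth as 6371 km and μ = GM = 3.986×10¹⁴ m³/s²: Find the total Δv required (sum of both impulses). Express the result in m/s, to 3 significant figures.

r₁ = 6371 + 948.4 = 7319.4 km = 7.3194×10⁶ m.
r₂ = 6371 + 34460 = 40831 km = 4.0831×10⁷ m.
Transfer ellipse a_t = (r₁ + r₂)/2 = 2.408×10⁷ m.
At r₁: circular v_c1 = √(μ/r₁) = 7380 m/s; transfer-perigee v_p = √[μ(2/r₁ − 1/a_t)] = 9610 m/s.
Δv₁ = v_p − v_c1 = 2231 m/s.
At r₂: circular v_c2 = √(μ/r₂) = 3124 m/s; transfer-apogee v_a = √[μ(2/r₂ − 1/a_t)] = 1723 m/s.
Δv₂ = v_c2 − v_a = 1402 m/s.
Total Δv = Δv₁ + Δv₂ = 3633 m/s.

Δv_total ≈ 3630 m/s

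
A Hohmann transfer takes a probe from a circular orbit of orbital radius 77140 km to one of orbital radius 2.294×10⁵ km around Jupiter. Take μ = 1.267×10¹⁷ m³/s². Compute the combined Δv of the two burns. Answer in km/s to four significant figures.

r₁ = 77140 km = 7.714×10⁷ m.
r₂ = 2.294×10⁵ km = 2.294×10⁸ m.
Transfer ellipse a_t = (r₁ + r₂)/2 = 1.533×10⁸ m.
At r₁: circular v_c1 = √(μ/r₁) = 40530 m/s; transfer-perijove v_p = √[μ(2/r₁ − 1/a_t)] = 49580 m/s.
Δv₁ = v_p − v_c1 = 9054 m/s.
At r₂: circular v_c2 = √(μ/r₂) = 23500 m/s; transfer-apojove v_a = √[μ(2/r₂ − 1/a_t)] = 16670 m/s.
Δv₂ = v_c2 − v_a = 6829 m/s.
Total Δv = Δv₁ + Δv₂ = 15880 m/s = 15.88 km/s.

Δv_total ≈ 15.88 km/s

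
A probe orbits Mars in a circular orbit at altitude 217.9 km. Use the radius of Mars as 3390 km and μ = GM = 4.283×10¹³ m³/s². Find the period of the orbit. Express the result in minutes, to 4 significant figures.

r = 3390 + 217.9 = 3607.9 km = 3.6079×10⁶ m.
Kepler's third law: T = 2π√(r³/μ) = 2π√((3.608×10⁶)³ / 4.283×10¹³).
r³/μ = 1.097×10⁶ s², so T = 2π × 1.047×10³ = 6.579×10³ s.
Converting: 6.579×10³ s ÷ 60.00 = 109.7 minutes.

T ≈ 109.7 minutes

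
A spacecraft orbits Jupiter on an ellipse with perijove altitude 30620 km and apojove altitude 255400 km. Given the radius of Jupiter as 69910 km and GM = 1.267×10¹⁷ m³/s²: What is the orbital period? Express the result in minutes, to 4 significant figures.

T ≈ 914.0 minutes

r_p = 69910 + 30620 = 100530 km = 1.0053×10⁸ m.
r_a = 69910 + 255400 = 325310 km = 3.2531×10⁸ m.
Semi-major axis a = (r_p + r_a)/2 = (1.0053×10⁵ + 3.2531×10⁵)/2 = 2.1292×10⁵ km = 2.129×10⁸ m.
By Kepler's third law T = 2π√(a³/μ) = 2π × 8.728×10³ = 5.484×10⁴ s.
= 914.0 minutes.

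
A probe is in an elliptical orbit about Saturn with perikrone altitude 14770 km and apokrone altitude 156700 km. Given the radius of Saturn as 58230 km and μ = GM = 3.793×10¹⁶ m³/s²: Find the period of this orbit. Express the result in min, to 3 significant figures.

r_p = 58230 + 14770 = 73000 km = 7.3000×10⁷ m.
r_a = 58230 + 156700 = 214930 km = 2.1493×10⁸ m.
Semi-major axis a = (r_p + r_a)/2 = (73000 + 2.1493×10⁵)/2 = 1.4396×10⁵ km = 1.440×10⁸ m.
By Kepler's third law T = 2π√(a³/μ) = 2π × 8.869×10³ = 5.573×10⁴ s.
= 928.8 min.

T ≈ 929 min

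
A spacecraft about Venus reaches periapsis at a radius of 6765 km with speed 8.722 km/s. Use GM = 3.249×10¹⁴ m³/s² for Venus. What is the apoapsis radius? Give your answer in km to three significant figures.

r_p = 6.765×10⁶ m.
Specific energy ε = v²/2 − μ/r = -9.990×10⁶ J/kg, so a = −μ/(2ε) = 1.626×10⁷ m.
The apsides satisfy r_p + r_a = 2a, so the apoapsis radius is 2a − r_p = 2.576×10⁷ m = 25758 km.

apoapsis radius ≈ 25800 km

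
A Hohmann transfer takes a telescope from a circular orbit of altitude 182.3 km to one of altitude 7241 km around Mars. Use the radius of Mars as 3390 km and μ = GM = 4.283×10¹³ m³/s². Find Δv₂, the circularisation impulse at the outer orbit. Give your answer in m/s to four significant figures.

r₁ = 3390 + 182.3 = 3572.3 km = 3.5723×10⁶ m.
r₂ = 3390 + 7241 = 10631 km = 1.0631×10⁷ m.
Transfer ellipse a_t = (r₁ + r₂)/2 = 7.102×10⁶ m.
At r₁: circular v_c1 = √(μ/r₁) = 3463 m/s; transfer-periapsis v_p = √[μ(2/r₁ − 1/a_t)] = 4237 m/s.
At r₂: circular v_c2 = √(μ/r₂) = 2007 m/s; transfer-apoapsis v_a = √[μ(2/r₂ − 1/a_t)] = 1424 m/s.
Δv₂ = v_c2 − v_a = 583.6 m/s.

Δv ≈ 583.6 m/s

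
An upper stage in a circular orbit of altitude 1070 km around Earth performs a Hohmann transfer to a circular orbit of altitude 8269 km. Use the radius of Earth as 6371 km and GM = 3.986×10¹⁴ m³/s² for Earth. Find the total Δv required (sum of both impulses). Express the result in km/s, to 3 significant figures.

Δv_total ≈ 2.04 km/s

r₁ = 6371 + 1070 = 7441.0 km = 7.4410×10⁶ m.
r₂ = 6371 + 8269 = 14640 km = 1.4640×10⁷ m.
Transfer ellipse a_t = (r₁ + r₂)/2 = 1.104×10⁷ m.
At r₁: circular v_c1 = √(μ/r₁) = 7319 m/s; transfer-perigee v_p = √[μ(2/r₁ − 1/a_t)] = 8428 m/s.
Δv₁ = v_p − v_c1 = 1109 m/s.
At r₂: circular v_c2 = √(μ/r₂) = 5218 m/s; transfer-apogee v_a = √[μ(2/r₂ − 1/a_t)] = 4284 m/s.
Δv₂ = v_c2 − v_a = 934.2 m/s.
Total Δv = Δv₁ + Δv₂ = 2043 m/s = 2.043 km/s.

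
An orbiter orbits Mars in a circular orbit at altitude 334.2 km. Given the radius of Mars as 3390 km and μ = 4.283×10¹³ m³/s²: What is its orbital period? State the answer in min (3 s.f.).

T ≈ 115 min

r = 3390 + 334.2 = 3724.2 km = 3.7242×10⁶ m.
Kepler's third law: T = 2π√(r³/μ) = 2π√((3.724×10⁶)³ / 4.283×10¹³).
r³/μ = 1.206×10⁶ s², so T = 2π × 1.098×10³ = 6.900×10³ s.
Converting: 6.900×10³ s ÷ 60.00 = 115.0 min.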